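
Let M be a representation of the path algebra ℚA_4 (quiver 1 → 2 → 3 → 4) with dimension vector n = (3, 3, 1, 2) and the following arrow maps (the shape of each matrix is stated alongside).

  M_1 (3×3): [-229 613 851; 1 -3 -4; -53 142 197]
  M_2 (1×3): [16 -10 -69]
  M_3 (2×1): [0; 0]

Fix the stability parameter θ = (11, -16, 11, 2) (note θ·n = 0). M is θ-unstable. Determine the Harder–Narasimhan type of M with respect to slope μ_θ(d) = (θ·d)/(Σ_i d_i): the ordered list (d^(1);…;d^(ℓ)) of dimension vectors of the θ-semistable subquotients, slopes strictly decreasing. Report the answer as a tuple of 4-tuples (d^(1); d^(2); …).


Interval decomposition of M: I[1,2]^2, I[1,3], I[4,4]^2.
HN type (ℓ=3): μ^(1)=11; μ^(2)=2; μ^(3)=-5/2

((0, 0, 1, 0); (0, 0, 0, 2); (3, 3, 0, 0))


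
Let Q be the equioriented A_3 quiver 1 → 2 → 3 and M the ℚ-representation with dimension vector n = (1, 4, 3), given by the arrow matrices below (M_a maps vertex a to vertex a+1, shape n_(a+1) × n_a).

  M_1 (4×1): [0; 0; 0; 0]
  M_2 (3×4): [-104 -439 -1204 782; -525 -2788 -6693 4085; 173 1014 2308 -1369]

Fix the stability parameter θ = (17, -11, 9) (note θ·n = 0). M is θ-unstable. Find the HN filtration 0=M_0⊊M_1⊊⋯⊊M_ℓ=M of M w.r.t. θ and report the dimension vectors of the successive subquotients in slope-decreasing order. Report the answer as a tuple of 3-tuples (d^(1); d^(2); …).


Interval decomposition of M: I[1,1], I[2,2], I[2,3]^3.
HN type (ℓ=3): μ^(1)=17; μ^(2)=9; μ^(3)=-11

((1, 0, 0); (0, 0, 3); (0, 4, 0))


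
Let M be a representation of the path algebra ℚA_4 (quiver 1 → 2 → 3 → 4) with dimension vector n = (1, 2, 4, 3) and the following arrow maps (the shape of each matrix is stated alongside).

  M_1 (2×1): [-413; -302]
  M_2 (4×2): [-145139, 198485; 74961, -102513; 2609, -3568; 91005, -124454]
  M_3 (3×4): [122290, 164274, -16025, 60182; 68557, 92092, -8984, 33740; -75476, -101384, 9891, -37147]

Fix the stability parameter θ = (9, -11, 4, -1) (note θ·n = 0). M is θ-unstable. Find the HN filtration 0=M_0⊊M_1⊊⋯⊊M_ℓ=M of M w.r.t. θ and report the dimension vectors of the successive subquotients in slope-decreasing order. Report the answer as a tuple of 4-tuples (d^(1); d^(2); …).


Interval decomposition of M: I[1,4], I[2,4], I[3,3], I[3,4].
HN type (ℓ=4): μ^(1)=4; μ^(2)=3/2; μ^(3)=-1; μ^(4)=-11

((0, 0, 1, 0); (0, 0, 3, 3); (1, 1, 0, 0); (0, 1, 0, 0))


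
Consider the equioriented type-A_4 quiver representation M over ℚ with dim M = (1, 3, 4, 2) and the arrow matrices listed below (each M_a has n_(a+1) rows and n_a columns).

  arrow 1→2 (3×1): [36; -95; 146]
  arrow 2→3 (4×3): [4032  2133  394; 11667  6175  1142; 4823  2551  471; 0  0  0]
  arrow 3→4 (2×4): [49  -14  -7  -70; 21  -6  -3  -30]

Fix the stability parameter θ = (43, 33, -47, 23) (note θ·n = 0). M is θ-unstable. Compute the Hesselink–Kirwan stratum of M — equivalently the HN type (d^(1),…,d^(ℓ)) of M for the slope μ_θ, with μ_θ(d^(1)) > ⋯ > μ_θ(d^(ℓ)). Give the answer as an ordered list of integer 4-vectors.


Barcode: M ≅ I[1,3], I[2,3], I[2,4], I[3,3], I[4,4]. HN layers by μ_θ (4 steps, strictly decreasing):
  μ^(1)=23; μ^(2)=29/3; μ^(3)=-7; μ^(4)=-47

((0, 0, 0, 2); (1, 1, 1, 0); (0, 2, 2, 0); (0, 0, 1, 0))


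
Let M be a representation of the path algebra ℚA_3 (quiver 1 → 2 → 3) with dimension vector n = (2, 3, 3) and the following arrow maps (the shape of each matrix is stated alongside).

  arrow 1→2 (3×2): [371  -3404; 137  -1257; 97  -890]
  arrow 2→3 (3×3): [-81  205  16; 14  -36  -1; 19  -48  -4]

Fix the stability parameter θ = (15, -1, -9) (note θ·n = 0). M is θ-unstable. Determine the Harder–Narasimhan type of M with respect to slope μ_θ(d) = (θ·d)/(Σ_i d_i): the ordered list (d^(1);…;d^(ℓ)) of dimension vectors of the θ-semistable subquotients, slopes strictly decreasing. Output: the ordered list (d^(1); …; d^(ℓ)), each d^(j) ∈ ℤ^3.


Via rank(M_{q-1}∘⋯∘M_p): M ≅ I[1,3]^2, I[2,3].
μ_θ-semistable layers: μ^(1)=5/3; μ^(2)=-5

((2, 2, 2); (0, 1, 1))


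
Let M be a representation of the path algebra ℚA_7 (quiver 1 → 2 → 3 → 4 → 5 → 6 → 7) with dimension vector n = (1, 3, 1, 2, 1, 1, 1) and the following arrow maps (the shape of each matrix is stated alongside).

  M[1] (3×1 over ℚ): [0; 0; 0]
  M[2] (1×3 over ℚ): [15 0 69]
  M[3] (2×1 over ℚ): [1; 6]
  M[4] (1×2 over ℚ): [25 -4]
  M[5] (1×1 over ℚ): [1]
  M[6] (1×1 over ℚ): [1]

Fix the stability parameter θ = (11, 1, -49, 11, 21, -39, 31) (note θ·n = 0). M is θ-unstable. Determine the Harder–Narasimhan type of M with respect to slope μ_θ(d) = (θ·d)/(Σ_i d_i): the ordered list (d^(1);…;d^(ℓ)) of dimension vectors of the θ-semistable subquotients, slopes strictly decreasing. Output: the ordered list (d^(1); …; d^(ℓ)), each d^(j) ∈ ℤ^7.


Via rank(M_{q-1}∘⋯∘M_p): M ≅ I[1,1], I[2,2]^2, I[2,7], I[4,4].
μ_θ-semistable layers: μ^(1)=31; μ^(2)=11; μ^(3)=1; μ^(4)=-7/3; μ^(5)=-24

((0, 0, 0, 0, 0, 0, 1); (1, 0, 0, 1, 0, 0, 0); (0, 2, 0, 0, 0, 0, 0); (0, 0, 0, 1, 1, 1, 0); (0, 1, 1, 0, 0, 0, 0))


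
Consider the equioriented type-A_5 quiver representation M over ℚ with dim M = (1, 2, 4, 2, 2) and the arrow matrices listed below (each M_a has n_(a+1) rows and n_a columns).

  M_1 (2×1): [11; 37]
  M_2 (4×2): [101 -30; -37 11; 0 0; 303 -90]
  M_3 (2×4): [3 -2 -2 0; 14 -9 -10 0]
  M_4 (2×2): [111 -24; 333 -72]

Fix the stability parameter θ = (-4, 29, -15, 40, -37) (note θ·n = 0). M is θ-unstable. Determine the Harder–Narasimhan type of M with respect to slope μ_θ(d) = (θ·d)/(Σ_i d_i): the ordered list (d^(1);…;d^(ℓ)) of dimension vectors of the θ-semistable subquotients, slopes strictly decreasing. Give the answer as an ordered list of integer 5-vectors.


Barcode: M ≅ I[1,5], I[2,4], I[3,3]^2, I[5,5]. HN layers by μ_θ (6 steps, strictly decreasing):
  μ^(1)=40; μ^(2)=7; μ^(3)=17/4; μ^(4)=-4; μ^(5)=-15; μ^(6)=-37

((0, 0, 0, 1, 0); (0, 1, 1, 0, 0); (0, 1, 1, 1, 1); (1, 0, 0, 0, 0); (0, 0, 2, 0, 0); (0, 0, 0, 0, 1))


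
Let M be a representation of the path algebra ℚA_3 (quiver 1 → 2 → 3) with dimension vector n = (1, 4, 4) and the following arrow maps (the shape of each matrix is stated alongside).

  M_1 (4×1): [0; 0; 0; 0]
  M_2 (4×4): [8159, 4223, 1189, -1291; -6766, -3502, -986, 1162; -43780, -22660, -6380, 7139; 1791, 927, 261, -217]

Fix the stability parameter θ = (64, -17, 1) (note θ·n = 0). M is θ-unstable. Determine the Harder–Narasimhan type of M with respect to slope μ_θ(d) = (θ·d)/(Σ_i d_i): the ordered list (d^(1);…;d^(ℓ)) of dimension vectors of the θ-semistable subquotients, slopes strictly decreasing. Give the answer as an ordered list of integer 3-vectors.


Via rank(M_{q-1}∘⋯∘M_p): M ≅ I[1,1], I[2,2]^2, I[2,3]^2, I[3,3]^2.
μ_θ-semistable layers: μ^(1)=64; μ^(2)=1; μ^(3)=-17

((1, 0, 0); (0, 0, 4); (0, 4, 0))


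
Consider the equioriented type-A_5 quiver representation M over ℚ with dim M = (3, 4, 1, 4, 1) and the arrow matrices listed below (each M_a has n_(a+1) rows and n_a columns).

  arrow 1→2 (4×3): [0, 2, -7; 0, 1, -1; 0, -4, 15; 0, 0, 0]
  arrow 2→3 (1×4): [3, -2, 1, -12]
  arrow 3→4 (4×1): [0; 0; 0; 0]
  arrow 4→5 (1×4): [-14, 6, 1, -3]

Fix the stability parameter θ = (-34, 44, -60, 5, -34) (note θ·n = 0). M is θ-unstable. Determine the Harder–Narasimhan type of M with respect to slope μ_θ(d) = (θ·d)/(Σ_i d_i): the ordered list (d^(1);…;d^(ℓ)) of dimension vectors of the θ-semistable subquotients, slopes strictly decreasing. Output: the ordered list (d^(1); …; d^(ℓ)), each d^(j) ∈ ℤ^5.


Barcode: M ≅ I[1,1], I[1,2], I[1,3], I[2,2]^2, I[4,4]^3, I[4,5]. HN layers by μ_θ (5 steps, strictly decreasing):
  μ^(1)=44; μ^(2)=5; μ^(3)=-8; μ^(4)=-29/2; μ^(5)=-34

((0, 3, 0, 0, 0); (0, 0, 0, 3, 0); (0, 1, 1, 0, 0); (0, 0, 0, 1, 1); (3, 0, 0, 0, 0))


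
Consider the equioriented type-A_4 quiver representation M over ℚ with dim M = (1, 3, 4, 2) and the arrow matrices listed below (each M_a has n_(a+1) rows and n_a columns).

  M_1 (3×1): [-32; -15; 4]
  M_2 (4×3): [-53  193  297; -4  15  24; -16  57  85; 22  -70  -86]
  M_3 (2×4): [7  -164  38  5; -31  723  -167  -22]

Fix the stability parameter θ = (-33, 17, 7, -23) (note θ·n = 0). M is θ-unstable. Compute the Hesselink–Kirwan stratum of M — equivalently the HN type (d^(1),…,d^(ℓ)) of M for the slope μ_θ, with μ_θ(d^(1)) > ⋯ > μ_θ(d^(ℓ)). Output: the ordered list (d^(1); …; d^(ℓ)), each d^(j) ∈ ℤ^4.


Via rank(M_{q-1}∘⋯∘M_p): M ≅ I[1,4], I[2,3], I[2,4], I[3,3].
μ_θ-semistable layers: μ^(1)=12; μ^(2)=7; μ^(3)=1/3; μ^(4)=-33

((0, 1, 1, 0); (0, 0, 1, 0); (0, 2, 2, 2); (1, 0, 0, 0))


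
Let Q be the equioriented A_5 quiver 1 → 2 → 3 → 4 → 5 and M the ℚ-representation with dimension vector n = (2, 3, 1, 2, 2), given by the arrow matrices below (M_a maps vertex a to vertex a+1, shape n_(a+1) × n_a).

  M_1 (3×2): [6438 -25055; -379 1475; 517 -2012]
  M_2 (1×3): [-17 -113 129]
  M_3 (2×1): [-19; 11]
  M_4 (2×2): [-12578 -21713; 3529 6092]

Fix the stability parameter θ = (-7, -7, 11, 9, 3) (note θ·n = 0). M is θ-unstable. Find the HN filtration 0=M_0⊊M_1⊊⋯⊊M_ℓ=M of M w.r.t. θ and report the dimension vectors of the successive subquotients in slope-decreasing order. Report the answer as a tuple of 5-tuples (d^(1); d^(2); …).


Via rank(M_{q-1}∘⋯∘M_p): M ≅ I[1,2], I[1,5], I[2,2], I[4,5].
μ_θ-semistable layers: μ^(1)=23/3; μ^(2)=6; μ^(3)=-7

((0, 0, 1, 1, 1); (0, 0, 0, 1, 1); (2, 3, 0, 0, 0))


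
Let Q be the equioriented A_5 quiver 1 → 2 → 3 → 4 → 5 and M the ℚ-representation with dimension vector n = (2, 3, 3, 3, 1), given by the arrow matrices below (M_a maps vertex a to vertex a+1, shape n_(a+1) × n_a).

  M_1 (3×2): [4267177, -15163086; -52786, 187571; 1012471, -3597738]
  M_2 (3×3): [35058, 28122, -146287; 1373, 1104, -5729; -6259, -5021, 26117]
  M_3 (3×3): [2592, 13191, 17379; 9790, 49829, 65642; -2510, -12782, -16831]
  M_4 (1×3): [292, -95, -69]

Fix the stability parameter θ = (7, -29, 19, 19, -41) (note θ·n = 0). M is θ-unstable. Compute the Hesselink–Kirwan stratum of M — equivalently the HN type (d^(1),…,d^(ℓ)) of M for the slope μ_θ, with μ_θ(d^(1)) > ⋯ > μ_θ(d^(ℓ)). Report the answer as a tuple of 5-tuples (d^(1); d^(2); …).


Via rank(M_{q-1}∘⋯∘M_p): M ≅ I[1,3], I[1,5], I[2,4], I[4,4].
μ_θ-semistable layers: μ^(1)=19; μ^(2)=-1; μ^(3)=-11; μ^(4)=-29

((0, 0, 2, 2, 0); (0, 0, 1, 1, 1); (2, 2, 0, 0, 0); (0, 1, 0, 0, 0))


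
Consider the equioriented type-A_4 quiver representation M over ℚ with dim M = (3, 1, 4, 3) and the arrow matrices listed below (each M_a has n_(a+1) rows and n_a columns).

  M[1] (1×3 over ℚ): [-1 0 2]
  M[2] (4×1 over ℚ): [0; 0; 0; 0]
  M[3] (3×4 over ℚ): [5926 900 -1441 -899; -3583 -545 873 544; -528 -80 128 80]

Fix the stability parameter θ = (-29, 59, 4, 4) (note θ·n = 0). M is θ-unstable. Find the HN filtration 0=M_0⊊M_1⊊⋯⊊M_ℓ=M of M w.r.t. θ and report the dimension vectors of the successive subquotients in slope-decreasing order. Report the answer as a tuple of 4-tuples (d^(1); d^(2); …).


Barcode: M ≅ I[1,1]^2, I[1,2], I[3,3]^2, I[3,4]^2, I[4,4]. HN layers by μ_θ (3 steps, strictly decreasing):
  μ^(1)=59; μ^(2)=4; μ^(3)=-29

((0, 1, 0, 0); (0, 0, 4, 3); (3, 0, 0, 0))


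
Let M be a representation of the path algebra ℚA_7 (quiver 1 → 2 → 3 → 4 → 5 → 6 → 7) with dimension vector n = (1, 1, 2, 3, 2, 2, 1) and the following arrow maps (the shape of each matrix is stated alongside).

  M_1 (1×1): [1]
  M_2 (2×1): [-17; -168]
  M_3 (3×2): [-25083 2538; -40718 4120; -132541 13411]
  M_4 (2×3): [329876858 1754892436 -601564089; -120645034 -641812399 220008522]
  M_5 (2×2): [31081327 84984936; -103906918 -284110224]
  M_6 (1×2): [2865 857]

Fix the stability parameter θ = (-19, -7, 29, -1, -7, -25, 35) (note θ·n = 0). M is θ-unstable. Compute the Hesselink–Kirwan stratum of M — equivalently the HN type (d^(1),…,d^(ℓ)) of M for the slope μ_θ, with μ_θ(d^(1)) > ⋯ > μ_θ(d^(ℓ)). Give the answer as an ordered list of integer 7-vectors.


Interval decomposition of M: I[1,7], I[3,4], I[4,5], I[6,6].
HN type (ℓ=7): μ^(1)=35; μ^(2)=14; μ^(3)=-1; μ^(4)=-4; μ^(5)=-7; μ^(6)=-19; μ^(7)=-25

((0, 0, 0, 0, 0, 0, 1); (0, 0, 1, 1, 0, 0, 0); (0, 0, 1, 1, 1, 1, 0); (0, 0, 0, 1, 1, 0, 0); (0, 1, 0, 0, 0, 0, 0); (1, 0, 0, 0, 0, 0, 0); (0, 0, 0, 0, 0, 1, 0))


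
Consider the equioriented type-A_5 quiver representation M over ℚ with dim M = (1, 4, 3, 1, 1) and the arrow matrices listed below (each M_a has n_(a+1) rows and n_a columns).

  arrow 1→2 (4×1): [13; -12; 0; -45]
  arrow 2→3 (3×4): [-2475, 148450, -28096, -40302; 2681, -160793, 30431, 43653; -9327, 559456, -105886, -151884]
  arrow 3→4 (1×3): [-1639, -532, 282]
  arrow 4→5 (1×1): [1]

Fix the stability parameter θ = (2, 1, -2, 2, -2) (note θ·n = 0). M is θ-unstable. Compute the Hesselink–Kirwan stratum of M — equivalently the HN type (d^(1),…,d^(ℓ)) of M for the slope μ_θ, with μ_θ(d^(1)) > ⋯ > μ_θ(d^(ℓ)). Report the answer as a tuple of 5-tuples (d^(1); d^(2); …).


Interval decomposition of M: I[1,5], I[2,2]^2, I[2,3], I[3,3].
HN type (ℓ=4): μ^(1)=1; μ^(2)=1/5; μ^(3)=-1/2; μ^(4)=-2

((0, 2, 0, 0, 0); (1, 1, 1, 1, 1); (0, 1, 1, 0, 0); (0, 0, 1, 0, 0))


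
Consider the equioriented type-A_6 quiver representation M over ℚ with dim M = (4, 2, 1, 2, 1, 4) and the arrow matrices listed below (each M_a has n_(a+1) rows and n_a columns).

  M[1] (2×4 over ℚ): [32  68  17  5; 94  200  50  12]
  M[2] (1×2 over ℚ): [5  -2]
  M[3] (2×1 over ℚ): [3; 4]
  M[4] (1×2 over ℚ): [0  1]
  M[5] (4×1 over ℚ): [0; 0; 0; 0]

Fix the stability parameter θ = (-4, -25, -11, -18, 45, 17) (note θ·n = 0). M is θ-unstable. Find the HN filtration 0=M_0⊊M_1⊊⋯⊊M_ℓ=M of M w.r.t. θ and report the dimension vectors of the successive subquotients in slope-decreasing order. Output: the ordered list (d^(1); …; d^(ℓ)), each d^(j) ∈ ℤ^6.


Interval decomposition of M: I[1,1]^2, I[1,2], I[1,5], I[4,4], I[6,6]^4.
HN type (ℓ=5): μ^(1)=45; μ^(2)=17; μ^(3)=-4; μ^(4)=-29/2; μ^(5)=-18

((0, 0, 0, 0, 1, 0); (0, 0, 0, 0, 0, 4); (2, 0, 0, 0, 0, 0); (2, 2, 1, 1, 0, 0); (0, 0, 0, 1, 0, 0))


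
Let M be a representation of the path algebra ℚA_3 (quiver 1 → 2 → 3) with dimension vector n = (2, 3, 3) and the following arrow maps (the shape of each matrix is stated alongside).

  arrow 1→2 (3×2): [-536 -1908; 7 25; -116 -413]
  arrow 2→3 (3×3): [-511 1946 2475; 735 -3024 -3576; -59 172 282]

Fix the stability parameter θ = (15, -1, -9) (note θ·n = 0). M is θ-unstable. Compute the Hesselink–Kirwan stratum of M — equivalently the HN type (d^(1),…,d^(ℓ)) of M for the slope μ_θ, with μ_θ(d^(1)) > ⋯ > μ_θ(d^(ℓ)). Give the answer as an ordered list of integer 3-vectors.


Interval decomposition of M: I[1,2], I[1,3], I[2,3], I[3,3].
HN type (ℓ=4): μ^(1)=7; μ^(2)=5/3; μ^(3)=-5; μ^(4)=-9

((1, 1, 0); (1, 1, 1); (0, 1, 1); (0, 0, 1))


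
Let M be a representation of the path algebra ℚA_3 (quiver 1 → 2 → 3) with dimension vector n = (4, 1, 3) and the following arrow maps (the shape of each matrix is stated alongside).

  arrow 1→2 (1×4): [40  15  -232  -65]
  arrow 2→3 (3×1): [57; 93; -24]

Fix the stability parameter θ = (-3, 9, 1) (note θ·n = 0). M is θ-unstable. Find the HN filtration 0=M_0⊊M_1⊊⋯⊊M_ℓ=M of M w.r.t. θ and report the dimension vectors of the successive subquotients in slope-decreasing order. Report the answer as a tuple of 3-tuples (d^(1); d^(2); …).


Interval decomposition of M: I[1,1]^3, I[1,3], I[3,3]^2.
HN type (ℓ=3): μ^(1)=5; μ^(2)=1; μ^(3)=-3

((0, 1, 1); (0, 0, 2); (4, 0, 0))


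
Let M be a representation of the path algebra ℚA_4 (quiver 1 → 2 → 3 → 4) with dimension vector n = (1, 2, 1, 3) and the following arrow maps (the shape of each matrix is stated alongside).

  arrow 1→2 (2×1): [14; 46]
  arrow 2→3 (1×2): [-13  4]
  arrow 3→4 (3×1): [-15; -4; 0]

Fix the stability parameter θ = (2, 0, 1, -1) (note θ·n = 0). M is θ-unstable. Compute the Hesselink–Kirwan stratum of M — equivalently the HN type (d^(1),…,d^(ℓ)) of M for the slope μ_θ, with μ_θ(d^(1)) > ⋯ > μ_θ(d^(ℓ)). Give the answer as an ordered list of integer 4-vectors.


Via rank(M_{q-1}∘⋯∘M_p): M ≅ I[1,4], I[2,2], I[4,4]^2.
μ_θ-semistable layers: μ^(1)=1/2; μ^(2)=0; μ^(3)=-1

((1, 1, 1, 1); (0, 1, 0, 0); (0, 0, 0, 2))


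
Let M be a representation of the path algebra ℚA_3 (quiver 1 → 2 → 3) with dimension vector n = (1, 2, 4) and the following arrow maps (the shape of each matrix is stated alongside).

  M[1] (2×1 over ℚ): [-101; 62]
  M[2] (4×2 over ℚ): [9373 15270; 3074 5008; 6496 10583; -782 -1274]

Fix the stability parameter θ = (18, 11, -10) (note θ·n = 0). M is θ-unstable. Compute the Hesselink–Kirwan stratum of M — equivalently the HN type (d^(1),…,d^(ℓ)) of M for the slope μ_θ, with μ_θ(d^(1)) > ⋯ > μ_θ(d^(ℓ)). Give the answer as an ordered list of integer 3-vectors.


Interval decomposition of M: I[1,3], I[2,3], I[3,3]^2.
HN type (ℓ=3): μ^(1)=19/3; μ^(2)=1/2; μ^(3)=-10

((1, 1, 1); (0, 1, 1); (0, 0, 2))


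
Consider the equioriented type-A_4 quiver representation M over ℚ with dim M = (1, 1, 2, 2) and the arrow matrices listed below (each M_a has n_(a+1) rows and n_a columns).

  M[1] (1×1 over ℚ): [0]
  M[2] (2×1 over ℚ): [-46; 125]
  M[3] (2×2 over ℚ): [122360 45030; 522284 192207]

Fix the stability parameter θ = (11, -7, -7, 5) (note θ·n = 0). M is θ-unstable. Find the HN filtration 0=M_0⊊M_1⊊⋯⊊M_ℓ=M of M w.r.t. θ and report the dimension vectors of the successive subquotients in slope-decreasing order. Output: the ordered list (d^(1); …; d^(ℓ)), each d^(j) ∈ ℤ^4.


Interval decomposition of M: I[1,1], I[2,4], I[3,3], I[4,4].
HN type (ℓ=3): μ^(1)=11; μ^(2)=5; μ^(3)=-7

((1, 0, 0, 0); (0, 0, 0, 2); (0, 1, 2, 0))


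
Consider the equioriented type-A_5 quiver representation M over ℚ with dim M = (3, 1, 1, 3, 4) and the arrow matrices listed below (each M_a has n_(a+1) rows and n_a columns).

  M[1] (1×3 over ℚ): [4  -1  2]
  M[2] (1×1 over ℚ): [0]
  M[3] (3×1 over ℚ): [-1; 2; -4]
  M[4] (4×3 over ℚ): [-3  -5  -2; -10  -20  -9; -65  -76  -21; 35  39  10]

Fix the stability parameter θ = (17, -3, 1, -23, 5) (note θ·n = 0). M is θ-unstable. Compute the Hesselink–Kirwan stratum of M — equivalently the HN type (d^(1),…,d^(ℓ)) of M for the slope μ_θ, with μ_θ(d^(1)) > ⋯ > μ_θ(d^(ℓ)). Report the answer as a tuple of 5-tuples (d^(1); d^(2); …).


Interval decomposition of M: I[1,1]^2, I[1,2], I[3,5], I[4,5]^2, I[5,5].
HN type (ℓ=5): μ^(1)=17; μ^(2)=7; μ^(3)=5; μ^(4)=-11; μ^(5)=-23

((2, 0, 0, 0, 0); (1, 1, 0, 0, 0); (0, 0, 0, 0, 4); (0, 0, 1, 1, 0); (0, 0, 0, 2, 0))


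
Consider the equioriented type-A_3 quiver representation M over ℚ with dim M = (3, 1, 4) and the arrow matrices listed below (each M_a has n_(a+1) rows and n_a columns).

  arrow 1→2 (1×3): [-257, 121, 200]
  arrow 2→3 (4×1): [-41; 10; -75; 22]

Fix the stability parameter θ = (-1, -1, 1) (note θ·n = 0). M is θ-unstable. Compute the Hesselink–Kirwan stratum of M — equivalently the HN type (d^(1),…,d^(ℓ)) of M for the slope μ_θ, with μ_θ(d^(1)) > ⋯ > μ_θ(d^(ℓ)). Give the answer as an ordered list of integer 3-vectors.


Barcode: M ≅ I[1,1]^2, I[1,3], I[3,3]^3. HN layers by μ_θ (2 steps, strictly decreasing):
  μ^(1)=1; μ^(2)=-1

((0, 0, 4); (3, 1, 0))


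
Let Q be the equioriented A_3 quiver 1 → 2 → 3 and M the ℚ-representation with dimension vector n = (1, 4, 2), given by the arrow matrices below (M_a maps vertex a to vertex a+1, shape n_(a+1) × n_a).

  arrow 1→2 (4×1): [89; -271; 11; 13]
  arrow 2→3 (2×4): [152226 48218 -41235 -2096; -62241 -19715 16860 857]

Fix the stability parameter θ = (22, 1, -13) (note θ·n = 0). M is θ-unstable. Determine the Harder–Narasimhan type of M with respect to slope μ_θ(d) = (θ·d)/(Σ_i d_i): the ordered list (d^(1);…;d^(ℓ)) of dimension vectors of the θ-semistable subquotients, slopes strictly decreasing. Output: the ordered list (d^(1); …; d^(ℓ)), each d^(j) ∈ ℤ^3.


Interval decomposition of M: I[1,3], I[2,2]^2, I[2,3].
HN type (ℓ=3): μ^(1)=10/3; μ^(2)=1; μ^(3)=-6

((1, 1, 1); (0, 2, 0); (0, 1, 1))


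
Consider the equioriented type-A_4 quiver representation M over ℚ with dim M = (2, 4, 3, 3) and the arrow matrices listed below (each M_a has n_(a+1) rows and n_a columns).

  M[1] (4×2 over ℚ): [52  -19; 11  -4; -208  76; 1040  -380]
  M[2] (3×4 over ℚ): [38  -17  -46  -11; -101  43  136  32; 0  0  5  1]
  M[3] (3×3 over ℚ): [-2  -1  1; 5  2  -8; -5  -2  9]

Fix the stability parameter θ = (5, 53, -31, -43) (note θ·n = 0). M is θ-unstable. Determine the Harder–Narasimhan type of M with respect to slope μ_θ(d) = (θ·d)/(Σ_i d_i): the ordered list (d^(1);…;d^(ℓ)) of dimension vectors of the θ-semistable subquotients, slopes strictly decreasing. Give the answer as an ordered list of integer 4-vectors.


Barcode: M ≅ I[1,4]^2, I[2,2], I[2,4]. HN layers by μ_θ (3 steps, strictly decreasing):
  μ^(1)=53; μ^(2)=-4; μ^(3)=-7

((0, 1, 0, 0); (2, 2, 2, 2); (0, 1, 1, 1))


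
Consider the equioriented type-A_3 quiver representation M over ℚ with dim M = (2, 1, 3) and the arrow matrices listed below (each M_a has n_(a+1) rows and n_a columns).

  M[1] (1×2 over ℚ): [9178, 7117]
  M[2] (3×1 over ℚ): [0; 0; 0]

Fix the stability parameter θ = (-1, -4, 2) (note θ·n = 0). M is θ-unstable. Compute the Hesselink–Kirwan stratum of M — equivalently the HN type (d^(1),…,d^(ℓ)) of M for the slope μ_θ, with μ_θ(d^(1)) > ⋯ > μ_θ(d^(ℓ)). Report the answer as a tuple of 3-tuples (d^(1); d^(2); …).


Via rank(M_{q-1}∘⋯∘M_p): M ≅ I[1,1], I[1,2], I[3,3]^3.
μ_θ-semistable layers: μ^(1)=2; μ^(2)=-1; μ^(3)=-5/2

((0, 0, 3); (1, 0, 0); (1, 1, 0))


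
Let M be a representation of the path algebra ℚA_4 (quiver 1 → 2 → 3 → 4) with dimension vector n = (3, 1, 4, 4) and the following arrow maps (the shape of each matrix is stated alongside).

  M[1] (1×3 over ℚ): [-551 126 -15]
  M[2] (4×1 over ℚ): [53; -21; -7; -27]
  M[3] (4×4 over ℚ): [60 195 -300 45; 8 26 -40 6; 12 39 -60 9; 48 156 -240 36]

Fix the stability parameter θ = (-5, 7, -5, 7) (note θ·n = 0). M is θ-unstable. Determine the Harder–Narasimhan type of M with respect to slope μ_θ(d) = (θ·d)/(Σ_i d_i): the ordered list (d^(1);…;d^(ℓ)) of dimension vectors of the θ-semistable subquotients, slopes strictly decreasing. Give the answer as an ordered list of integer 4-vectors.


Via rank(M_{q-1}∘⋯∘M_p): M ≅ I[1,1]^2, I[1,4], I[3,3]^3, I[4,4]^3.
μ_θ-semistable layers: μ^(1)=7; μ^(2)=1; μ^(3)=-5

((0, 0, 0, 4); (0, 1, 1, 0); (3, 0, 3, 0))


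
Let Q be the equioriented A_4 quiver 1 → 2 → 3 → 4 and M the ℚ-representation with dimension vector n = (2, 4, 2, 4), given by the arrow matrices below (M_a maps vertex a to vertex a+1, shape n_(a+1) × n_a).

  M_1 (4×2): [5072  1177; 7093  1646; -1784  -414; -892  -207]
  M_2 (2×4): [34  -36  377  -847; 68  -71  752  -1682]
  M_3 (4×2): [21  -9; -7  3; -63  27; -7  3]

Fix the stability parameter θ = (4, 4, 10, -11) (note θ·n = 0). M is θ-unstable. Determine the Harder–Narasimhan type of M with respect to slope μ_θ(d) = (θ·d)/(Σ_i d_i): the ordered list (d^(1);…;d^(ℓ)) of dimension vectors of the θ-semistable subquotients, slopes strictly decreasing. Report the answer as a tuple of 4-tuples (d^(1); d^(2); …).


Interval decomposition of M: I[1,3], I[1,4], I[2,2]^2, I[4,4]^3.
HN type (ℓ=4): μ^(1)=10; μ^(2)=4; μ^(3)=7/4; μ^(4)=-11

((0, 0, 1, 0); (1, 3, 0, 0); (1, 1, 1, 1); (0, 0, 0, 3))


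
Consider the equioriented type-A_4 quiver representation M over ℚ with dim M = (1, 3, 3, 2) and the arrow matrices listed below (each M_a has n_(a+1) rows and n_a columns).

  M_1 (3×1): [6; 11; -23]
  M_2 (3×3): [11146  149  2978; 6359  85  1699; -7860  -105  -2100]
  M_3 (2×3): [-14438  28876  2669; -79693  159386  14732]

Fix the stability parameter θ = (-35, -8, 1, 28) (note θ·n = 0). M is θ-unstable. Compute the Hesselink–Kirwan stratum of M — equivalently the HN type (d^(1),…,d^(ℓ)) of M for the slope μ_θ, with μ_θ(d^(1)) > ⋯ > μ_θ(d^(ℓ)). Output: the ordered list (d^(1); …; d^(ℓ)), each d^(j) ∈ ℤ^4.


Barcode: M ≅ I[1,4], I[2,2], I[2,3], I[3,4]. HN layers by μ_θ (4 steps, strictly decreasing):
  μ^(1)=28; μ^(2)=1; μ^(3)=-8; μ^(4)=-35

((0, 0, 0, 2); (0, 0, 3, 0); (0, 3, 0, 0); (1, 0, 0, 0))


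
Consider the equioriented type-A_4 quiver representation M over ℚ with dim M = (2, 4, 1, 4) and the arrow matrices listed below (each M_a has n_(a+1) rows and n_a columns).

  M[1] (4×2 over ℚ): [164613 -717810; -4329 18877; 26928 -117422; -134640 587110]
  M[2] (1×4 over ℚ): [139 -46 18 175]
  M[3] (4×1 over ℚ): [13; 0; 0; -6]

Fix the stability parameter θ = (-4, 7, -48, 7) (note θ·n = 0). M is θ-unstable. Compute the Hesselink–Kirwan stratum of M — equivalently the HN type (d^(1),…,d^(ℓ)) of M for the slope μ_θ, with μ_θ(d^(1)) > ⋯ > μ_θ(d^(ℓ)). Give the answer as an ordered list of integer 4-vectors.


Via rank(M_{q-1}∘⋯∘M_p): M ≅ I[1,2], I[1,4], I[2,2]^2, I[4,4]^3.
μ_θ-semistable layers: μ^(1)=7; μ^(2)=-4; μ^(3)=-15

((0, 3, 0, 4); (1, 0, 0, 0); (1, 1, 1, 0))


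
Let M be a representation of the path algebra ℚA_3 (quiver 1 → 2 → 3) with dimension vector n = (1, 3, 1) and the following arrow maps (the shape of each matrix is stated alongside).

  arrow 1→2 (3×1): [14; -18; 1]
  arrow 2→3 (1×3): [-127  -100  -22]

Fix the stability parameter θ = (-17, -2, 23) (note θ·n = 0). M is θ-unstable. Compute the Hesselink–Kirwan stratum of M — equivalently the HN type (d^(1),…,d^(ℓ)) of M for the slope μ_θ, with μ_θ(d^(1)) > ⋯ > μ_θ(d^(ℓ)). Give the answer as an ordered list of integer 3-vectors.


Barcode: M ≅ I[1,2], I[2,2], I[2,3]. HN layers by μ_θ (3 steps, strictly decreasing):
  μ^(1)=23; μ^(2)=-2; μ^(3)=-17

((0, 0, 1); (0, 3, 0); (1, 0, 0))


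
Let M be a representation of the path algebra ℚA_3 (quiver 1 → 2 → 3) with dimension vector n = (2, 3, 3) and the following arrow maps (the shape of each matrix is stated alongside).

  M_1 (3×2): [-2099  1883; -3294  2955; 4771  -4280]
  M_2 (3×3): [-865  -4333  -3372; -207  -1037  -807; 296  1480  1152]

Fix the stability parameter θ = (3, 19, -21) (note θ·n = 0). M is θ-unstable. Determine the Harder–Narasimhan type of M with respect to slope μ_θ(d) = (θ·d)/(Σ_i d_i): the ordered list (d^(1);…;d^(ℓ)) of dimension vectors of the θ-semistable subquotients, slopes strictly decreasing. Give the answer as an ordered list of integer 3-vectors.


Via rank(M_{q-1}∘⋯∘M_p): M ≅ I[1,2], I[1,3], I[2,3], I[3,3].
μ_θ-semistable layers: μ^(1)=19; μ^(2)=3; μ^(3)=1/3; μ^(4)=-1; μ^(5)=-21

((0, 1, 0); (1, 0, 0); (1, 1, 1); (0, 1, 1); (0, 0, 1))


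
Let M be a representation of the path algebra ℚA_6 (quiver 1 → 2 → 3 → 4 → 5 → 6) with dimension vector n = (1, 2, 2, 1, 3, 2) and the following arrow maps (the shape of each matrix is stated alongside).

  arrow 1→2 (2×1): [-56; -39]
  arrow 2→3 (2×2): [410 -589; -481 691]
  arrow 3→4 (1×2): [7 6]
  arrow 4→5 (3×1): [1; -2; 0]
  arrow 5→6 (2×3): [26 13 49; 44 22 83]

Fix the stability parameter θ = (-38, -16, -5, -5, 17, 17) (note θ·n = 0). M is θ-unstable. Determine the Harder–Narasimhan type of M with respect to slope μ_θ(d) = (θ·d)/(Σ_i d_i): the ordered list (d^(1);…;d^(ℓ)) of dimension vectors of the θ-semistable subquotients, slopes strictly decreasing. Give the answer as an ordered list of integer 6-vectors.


Barcode: M ≅ I[1,5], I[2,3], I[5,6]^2. HN layers by μ_θ (4 steps, strictly decreasing):
  μ^(1)=17; μ^(2)=-5; μ^(3)=-16; μ^(4)=-38

((0, 0, 0, 0, 3, 2); (0, 0, 2, 1, 0, 0); (0, 2, 0, 0, 0, 0); (1, 0, 0, 0, 0, 0))


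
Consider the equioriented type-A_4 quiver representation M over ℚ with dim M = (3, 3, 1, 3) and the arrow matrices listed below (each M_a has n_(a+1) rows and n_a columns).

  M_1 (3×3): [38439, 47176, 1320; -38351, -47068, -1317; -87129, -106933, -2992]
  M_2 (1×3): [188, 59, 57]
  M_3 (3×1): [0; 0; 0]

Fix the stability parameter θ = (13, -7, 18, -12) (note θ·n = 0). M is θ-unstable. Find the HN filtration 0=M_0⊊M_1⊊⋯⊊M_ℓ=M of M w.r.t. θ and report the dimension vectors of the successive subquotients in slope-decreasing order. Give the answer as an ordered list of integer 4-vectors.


Via rank(M_{q-1}∘⋯∘M_p): M ≅ I[1,2]^2, I[1,3], I[4,4]^3.
μ_θ-semistable layers: μ^(1)=18; μ^(2)=3; μ^(3)=-12

((0, 0, 1, 0); (3, 3, 0, 0); (0, 0, 0, 3))


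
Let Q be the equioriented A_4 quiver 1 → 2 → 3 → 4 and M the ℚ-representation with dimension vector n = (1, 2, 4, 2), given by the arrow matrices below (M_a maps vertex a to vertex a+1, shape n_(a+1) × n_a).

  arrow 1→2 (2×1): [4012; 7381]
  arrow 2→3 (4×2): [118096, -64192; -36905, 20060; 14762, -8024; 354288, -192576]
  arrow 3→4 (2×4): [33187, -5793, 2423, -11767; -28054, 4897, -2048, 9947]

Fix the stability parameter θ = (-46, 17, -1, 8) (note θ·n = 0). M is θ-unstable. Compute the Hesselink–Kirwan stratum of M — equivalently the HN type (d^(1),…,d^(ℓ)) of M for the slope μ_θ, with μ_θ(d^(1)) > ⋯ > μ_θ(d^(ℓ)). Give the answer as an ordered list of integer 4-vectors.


Barcode: M ≅ I[1,2], I[2,4], I[3,3]^2, I[3,4]. HN layers by μ_θ (4 steps, strictly decreasing):
  μ^(1)=17; μ^(2)=8; μ^(3)=-1; μ^(4)=-46

((0, 1, 0, 0); (0, 1, 1, 2); (0, 0, 3, 0); (1, 0, 0, 0))


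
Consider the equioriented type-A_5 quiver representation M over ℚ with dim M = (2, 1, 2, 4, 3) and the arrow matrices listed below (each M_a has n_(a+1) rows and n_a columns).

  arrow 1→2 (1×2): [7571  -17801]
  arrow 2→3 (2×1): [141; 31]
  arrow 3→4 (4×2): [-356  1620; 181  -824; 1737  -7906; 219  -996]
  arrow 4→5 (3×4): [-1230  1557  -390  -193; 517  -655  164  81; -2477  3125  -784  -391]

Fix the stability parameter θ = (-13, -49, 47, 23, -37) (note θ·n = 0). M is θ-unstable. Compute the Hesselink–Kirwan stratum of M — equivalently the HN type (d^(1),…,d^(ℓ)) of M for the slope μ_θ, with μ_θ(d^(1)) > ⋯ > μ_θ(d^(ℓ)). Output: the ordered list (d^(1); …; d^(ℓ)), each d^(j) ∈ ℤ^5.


Via rank(M_{q-1}∘⋯∘M_p): M ≅ I[1,1], I[1,4], I[3,4], I[4,5]^2, I[5,5].
μ_θ-semistable layers: μ^(1)=35; μ^(2)=-7; μ^(3)=-13; μ^(4)=-31; μ^(5)=-37

((0, 0, 2, 2, 0); (0, 0, 0, 2, 2); (1, 0, 0, 0, 0); (1, 1, 0, 0, 0); (0, 0, 0, 0, 1))


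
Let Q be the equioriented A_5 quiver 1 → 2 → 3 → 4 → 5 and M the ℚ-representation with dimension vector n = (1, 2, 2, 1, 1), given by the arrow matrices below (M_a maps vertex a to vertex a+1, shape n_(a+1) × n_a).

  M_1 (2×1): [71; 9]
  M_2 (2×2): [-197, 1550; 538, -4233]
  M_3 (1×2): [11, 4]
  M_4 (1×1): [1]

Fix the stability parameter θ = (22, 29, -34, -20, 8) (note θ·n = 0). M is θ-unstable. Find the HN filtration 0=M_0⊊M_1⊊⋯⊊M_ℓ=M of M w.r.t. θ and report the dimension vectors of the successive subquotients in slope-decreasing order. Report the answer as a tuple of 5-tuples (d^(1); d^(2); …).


Barcode: M ≅ I[1,5], I[2,3]. HN layers by μ_θ (3 steps, strictly decreasing):
  μ^(1)=8; μ^(2)=-3/4; μ^(3)=-5/2

((0, 0, 0, 0, 1); (1, 1, 1, 1, 0); (0, 1, 1, 0, 0))


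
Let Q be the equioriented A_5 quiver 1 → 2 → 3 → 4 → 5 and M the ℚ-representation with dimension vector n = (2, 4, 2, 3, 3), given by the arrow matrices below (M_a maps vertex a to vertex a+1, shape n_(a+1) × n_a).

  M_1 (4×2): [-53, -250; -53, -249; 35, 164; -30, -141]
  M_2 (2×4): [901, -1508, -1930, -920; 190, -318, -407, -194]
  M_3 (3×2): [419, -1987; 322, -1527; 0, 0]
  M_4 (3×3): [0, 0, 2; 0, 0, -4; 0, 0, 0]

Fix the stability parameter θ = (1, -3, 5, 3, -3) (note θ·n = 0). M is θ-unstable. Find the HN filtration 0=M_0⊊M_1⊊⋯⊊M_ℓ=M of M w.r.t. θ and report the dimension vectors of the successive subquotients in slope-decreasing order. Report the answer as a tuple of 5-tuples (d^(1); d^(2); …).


Via rank(M_{q-1}∘⋯∘M_p): M ≅ I[1,4]^2, I[2,2]^2, I[4,5], I[5,5]^2.
μ_θ-semistable layers: μ^(1)=4; μ^(2)=0; μ^(3)=-1; μ^(4)=-3

((0, 0, 2, 2, 0); (0, 0, 0, 1, 1); (2, 2, 0, 0, 0); (0, 2, 0, 0, 2))


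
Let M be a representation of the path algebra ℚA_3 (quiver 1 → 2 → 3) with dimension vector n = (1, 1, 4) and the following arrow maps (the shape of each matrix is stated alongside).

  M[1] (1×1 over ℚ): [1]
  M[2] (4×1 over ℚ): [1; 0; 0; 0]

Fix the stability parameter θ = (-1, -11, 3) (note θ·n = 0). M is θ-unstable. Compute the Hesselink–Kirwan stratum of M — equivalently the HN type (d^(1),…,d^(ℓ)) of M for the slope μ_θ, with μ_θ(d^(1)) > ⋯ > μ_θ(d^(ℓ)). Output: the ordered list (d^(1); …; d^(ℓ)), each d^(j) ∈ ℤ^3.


Barcode: M ≅ I[1,3], I[3,3]^3. HN layers by μ_θ (2 steps, strictly decreasing):
  μ^(1)=3; μ^(2)=-6

((0, 0, 4); (1, 1, 0))


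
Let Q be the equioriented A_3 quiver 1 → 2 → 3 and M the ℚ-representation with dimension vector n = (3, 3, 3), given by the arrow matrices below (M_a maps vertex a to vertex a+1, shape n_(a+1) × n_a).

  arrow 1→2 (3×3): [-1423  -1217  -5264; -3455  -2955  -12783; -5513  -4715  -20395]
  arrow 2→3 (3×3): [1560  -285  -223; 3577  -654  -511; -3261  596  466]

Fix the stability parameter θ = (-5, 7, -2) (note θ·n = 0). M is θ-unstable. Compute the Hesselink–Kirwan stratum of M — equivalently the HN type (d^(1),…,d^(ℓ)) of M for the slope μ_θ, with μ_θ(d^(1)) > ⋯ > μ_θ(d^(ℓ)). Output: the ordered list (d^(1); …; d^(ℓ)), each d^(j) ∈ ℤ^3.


Barcode: M ≅ I[1,3]^3. HN layers by μ_θ (2 steps, strictly decreasing):
  μ^(1)=5/2; μ^(2)=-5

((0, 3, 3); (3, 0, 0))


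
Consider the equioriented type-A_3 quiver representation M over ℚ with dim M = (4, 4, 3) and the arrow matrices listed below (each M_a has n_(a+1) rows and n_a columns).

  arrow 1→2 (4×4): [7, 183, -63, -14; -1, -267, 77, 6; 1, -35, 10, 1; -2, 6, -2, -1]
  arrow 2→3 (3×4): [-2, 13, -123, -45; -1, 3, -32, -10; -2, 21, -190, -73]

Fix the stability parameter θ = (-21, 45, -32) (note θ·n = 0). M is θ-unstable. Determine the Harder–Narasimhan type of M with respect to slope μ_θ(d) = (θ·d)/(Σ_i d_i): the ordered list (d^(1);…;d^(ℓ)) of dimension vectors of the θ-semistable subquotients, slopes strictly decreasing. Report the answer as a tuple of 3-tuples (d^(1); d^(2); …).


Barcode: M ≅ I[1,2], I[1,3]^3. HN layers by μ_θ (3 steps, strictly decreasing):
  μ^(1)=45; μ^(2)=13/2; μ^(3)=-21

((0, 1, 0); (0, 3, 3); (4, 0, 0))


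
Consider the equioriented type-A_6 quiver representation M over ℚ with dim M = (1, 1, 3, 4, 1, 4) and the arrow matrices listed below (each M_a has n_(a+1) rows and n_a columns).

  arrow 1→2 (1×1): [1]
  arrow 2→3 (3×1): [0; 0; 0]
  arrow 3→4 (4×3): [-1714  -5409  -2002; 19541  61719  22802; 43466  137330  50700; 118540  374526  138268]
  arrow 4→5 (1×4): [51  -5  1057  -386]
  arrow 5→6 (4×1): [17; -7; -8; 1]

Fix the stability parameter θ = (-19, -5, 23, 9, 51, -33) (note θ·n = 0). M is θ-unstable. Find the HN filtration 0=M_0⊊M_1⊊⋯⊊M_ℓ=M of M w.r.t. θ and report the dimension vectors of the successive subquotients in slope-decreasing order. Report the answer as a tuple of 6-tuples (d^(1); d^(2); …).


Via rank(M_{q-1}∘⋯∘M_p): M ≅ I[1,2], I[3,3], I[3,4], I[3,6], I[4,4]^2, I[6,6]^3.
μ_θ-semistable layers: μ^(1)=23; μ^(2)=16; μ^(3)=25/2; μ^(4)=9; μ^(5)=-5; μ^(6)=-19; μ^(7)=-33

((0, 0, 1, 0, 0, 0); (0, 0, 1, 1, 0, 0); (0, 0, 1, 1, 1, 1); (0, 0, 0, 2, 0, 0); (0, 1, 0, 0, 0, 0); (1, 0, 0, 0, 0, 0); (0, 0, 0, 0, 0, 3))


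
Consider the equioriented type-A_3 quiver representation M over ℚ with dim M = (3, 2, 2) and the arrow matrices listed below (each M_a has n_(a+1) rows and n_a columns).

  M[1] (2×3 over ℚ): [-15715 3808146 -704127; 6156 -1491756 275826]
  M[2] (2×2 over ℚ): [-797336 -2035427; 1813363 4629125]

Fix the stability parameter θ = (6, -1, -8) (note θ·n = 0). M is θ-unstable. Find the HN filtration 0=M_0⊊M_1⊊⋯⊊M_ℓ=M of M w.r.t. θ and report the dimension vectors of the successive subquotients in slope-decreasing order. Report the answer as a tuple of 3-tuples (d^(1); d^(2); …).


Barcode: M ≅ I[1,1], I[1,3]^2. HN layers by μ_θ (2 steps, strictly decreasing):
  μ^(1)=6; μ^(2)=-1

((1, 0, 0); (2, 2, 2))


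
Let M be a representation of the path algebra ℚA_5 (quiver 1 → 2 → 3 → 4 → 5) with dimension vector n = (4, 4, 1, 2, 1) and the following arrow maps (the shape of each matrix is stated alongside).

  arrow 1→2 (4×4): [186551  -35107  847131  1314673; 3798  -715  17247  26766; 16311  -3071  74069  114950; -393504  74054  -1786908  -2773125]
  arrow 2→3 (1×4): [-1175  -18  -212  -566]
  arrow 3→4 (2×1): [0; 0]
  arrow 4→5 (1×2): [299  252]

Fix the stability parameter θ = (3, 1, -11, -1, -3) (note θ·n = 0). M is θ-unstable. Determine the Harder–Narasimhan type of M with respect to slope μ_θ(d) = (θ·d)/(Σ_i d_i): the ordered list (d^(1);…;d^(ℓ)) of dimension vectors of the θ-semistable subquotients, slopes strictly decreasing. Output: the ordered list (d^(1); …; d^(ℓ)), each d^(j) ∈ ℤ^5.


Via rank(M_{q-1}∘⋯∘M_p): M ≅ I[1,1], I[1,2]^2, I[1,3], I[2,2], I[4,4], I[4,5].
μ_θ-semistable layers: μ^(1)=3; μ^(2)=2; μ^(3)=1; μ^(4)=-1; μ^(5)=-2; μ^(6)=-7/3

((1, 0, 0, 0, 0); (2, 2, 0, 0, 0); (0, 1, 0, 0, 0); (0, 0, 0, 1, 0); (0, 0, 0, 1, 1); (1, 1, 1, 0, 0))


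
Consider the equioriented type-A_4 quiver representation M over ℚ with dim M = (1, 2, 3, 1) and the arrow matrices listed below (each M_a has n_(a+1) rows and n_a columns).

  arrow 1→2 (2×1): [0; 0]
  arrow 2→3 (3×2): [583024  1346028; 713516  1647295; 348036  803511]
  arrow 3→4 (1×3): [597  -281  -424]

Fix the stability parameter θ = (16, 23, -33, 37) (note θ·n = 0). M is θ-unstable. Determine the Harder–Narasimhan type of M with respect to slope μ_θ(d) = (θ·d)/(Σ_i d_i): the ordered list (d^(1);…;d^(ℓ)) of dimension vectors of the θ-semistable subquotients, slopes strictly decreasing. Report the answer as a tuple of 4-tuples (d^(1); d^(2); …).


Barcode: M ≅ I[1,1], I[2,3], I[2,4], I[3,3]. HN layers by μ_θ (4 steps, strictly decreasing):
  μ^(1)=37; μ^(2)=16; μ^(3)=-5; μ^(4)=-33

((0, 0, 0, 1); (1, 0, 0, 0); (0, 2, 2, 0); (0, 0, 1, 0))


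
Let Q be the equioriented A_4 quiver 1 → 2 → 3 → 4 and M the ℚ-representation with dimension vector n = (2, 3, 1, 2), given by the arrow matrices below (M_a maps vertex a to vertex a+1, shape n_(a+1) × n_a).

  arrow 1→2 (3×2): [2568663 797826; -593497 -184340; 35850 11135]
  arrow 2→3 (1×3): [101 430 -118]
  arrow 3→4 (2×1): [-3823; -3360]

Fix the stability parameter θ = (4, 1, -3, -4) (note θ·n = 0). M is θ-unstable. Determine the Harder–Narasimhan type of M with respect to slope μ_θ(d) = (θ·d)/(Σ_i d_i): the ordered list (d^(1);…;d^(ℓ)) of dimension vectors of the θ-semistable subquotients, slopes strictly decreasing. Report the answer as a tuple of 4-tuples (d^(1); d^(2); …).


Barcode: M ≅ I[1,2], I[1,4], I[2,2], I[4,4]. HN layers by μ_θ (4 steps, strictly decreasing):
  μ^(1)=5/2; μ^(2)=1; μ^(3)=-1/2; μ^(4)=-4

((1, 1, 0, 0); (0, 1, 0, 0); (1, 1, 1, 1); (0, 0, 0, 1))


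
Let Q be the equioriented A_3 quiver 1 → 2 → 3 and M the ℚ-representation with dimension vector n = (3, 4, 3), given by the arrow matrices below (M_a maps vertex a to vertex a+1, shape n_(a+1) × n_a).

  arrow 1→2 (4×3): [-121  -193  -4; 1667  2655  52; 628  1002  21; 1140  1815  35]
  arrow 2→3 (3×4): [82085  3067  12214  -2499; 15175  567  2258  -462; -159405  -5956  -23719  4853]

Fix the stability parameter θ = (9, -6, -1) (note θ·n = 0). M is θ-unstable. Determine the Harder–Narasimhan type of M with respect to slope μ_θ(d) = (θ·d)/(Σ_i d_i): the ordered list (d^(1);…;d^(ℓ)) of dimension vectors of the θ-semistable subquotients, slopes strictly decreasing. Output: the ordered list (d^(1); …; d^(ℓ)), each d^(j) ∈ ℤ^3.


Barcode: M ≅ I[1,2], I[1,3]^2, I[2,3]. HN layers by μ_θ (4 steps, strictly decreasing):
  μ^(1)=3/2; μ^(2)=2/3; μ^(3)=-1; μ^(4)=-6

((1, 1, 0); (2, 2, 2); (0, 0, 1); (0, 1, 0))
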